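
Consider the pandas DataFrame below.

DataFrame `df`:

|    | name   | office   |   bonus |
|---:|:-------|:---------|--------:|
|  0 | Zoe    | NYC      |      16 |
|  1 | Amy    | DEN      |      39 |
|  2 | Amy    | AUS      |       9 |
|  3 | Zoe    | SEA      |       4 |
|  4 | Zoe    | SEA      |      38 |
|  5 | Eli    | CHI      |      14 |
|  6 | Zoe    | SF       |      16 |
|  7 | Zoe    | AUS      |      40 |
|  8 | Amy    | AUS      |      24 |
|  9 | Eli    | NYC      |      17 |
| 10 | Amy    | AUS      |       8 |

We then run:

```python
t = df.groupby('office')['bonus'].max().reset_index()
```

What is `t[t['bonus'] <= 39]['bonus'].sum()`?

group by office, max of bonus:
office
AUS    40
CHI    14
DEN    39
NYC    17
SEA    38
SF     16
Name: bonus, dtype: int64
reset_index():
  office  bonus
0    AUS     40
1    CHI     14
2    DEN     39
3    NYC     17
4    SEA     38
5     SF     16
filter rows where bonus <= 39:
  office  bonus
1    CHI     14
2    DEN     39
3    NYC     17
4    SEA     38
5     SF     16
Finally, sum of column 'bonus' = 124.

124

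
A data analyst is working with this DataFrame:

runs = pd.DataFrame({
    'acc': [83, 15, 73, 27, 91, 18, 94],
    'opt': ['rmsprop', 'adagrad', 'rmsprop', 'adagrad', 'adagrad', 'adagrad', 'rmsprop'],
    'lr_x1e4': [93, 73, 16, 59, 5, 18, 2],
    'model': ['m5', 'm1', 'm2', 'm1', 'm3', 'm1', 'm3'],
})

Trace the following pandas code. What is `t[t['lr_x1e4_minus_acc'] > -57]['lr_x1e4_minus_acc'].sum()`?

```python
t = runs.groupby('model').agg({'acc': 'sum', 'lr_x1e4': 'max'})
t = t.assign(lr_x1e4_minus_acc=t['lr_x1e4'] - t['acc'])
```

group by model: sum(acc), max(lr_x1e4):
       acc  lr_x1e4
model              
m1      60       73
m2      73       16
m3     185        5
m5      83       93
add column lr_x1e4_minus_acc = t['lr_x1e4'] - t['acc']:
       acc  lr_x1e4  lr_x1e4_minus_acc
model                                 
m1      60       73                 13
m2      73       16                -57
m3     185        5               -180
m5      83       93                 10
filter rows where lr_x1e4_minus_acc > -57:
       acc  lr_x1e4  lr_x1e4_minus_acc
model                                 
m1      60       73                 13
m5      83       93                 10

23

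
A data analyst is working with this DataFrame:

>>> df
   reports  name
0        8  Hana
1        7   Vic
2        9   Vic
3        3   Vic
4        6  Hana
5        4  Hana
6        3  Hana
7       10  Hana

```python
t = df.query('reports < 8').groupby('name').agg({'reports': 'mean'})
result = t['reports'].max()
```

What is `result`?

filter rows where reports < 8:
   reports  name
1        7   Vic
3        3   Vic
4        6  Hana
5        4  Hana
6        3  Hana
group by name, mean of reports:
       reports
name          
Hana  4.333333
Vic   5.000000
Finally, max of column 'reports' = 5.0.

5.0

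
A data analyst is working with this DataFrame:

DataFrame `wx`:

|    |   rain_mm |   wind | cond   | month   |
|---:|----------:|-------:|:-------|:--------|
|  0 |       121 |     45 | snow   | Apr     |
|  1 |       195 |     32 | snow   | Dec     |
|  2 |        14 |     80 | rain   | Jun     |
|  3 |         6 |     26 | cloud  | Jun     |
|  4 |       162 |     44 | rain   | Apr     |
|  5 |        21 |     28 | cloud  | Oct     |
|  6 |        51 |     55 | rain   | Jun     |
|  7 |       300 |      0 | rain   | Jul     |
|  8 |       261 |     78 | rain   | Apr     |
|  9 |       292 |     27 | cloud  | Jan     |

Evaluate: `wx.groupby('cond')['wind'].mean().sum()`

group by cond, mean of wind:
cond
cloud    27.0
rain     51.4
snow     38.5
Name: wind, dtype: float64

116.9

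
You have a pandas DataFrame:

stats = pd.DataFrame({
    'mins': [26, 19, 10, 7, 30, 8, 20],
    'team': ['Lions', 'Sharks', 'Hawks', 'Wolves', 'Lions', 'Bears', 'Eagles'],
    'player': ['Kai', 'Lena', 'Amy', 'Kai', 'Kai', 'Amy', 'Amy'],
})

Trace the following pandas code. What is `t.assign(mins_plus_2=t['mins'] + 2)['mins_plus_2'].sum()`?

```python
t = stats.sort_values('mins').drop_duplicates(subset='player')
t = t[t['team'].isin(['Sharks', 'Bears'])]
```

sort by mins:
   mins    team player
3     7  Wolves    Kai
5     8   Bears    Amy
2    10   Hawks    Amy
1    19  Sharks   Lena
6    20  Eagles    Amy
0    26   Lions    Kai
4    30   Lions    Kai
drop duplicate player (keep=first):
   mins    team player
3     7  Wolves    Kai
5     8   Bears    Amy
1    19  Sharks   Lena
filter rows where team in ['Sharks', 'Bears']:
   mins    team player
5     8   Bears    Amy
1    19  Sharks   Lena
add column mins_plus_2 = t['mins'] + 2:
   mins    team player  mins_plus_2
5     8   Bears    Amy           10
1    19  Sharks   Lena           21

31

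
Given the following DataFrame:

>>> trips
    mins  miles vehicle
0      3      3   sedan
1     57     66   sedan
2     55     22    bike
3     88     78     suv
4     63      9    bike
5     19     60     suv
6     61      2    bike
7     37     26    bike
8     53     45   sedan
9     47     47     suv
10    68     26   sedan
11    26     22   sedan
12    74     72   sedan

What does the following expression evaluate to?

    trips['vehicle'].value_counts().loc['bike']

value_counts of vehicle:
vehicle
sedan    6
bike     4
suv      3
Name: count, dtype: int64

4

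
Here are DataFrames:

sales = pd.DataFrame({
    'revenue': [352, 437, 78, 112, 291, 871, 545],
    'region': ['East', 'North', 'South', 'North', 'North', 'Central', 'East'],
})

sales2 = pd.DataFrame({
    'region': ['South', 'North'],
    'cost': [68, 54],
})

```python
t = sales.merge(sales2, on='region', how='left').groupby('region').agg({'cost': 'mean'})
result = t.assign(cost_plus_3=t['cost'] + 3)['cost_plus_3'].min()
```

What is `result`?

merge on 'region' (how='left') → 7 rows:
   revenue   region  cost
0      352     East   NaN
1      437    North  54.0
2       78    South  68.0
3      112    North  54.0
4      291    North  54.0
5      871  Central   NaN
6      545     East   NaN
group by region, mean of cost:
         cost
region       
Central   NaN
East      NaN
North    54.0
South    68.0
add column cost_plus_3 = t['cost'] + 3:
         cost  cost_plus_3
region                    
Central   NaN          NaN
East      NaN          NaN
North    54.0         57.0
South    68.0         71.0
Taking the min of column 'cost_plus_3' gives 57.0.

57.0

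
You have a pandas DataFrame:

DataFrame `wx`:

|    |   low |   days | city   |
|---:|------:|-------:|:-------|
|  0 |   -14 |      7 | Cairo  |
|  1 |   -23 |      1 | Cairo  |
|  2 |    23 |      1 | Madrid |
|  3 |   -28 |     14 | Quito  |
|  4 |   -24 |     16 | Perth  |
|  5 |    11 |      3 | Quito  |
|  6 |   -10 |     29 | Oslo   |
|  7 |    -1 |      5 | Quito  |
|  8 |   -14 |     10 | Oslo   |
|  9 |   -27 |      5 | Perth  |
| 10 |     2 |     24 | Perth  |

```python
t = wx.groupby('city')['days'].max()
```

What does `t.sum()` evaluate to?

75

group by city, max of days:
city
Cairo      7
Madrid     1
Oslo      29
Perth     24
Quito     14
Name: days, dtype: int64
sum of the resulting series → 75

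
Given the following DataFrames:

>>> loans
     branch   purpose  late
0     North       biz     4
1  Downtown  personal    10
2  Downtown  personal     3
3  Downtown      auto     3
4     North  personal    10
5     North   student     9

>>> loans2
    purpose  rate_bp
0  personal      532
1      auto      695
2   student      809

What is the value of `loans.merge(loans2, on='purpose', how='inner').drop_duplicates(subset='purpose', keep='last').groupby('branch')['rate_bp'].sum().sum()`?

2036

merge on 'purpose' (how='inner') → 5 rows:
     branch   purpose  late  rate_bp
0  Downtown  personal    10      532
1  Downtown  personal     3      532
2  Downtown      auto     3      695
3     North  personal    10      532
4     North   student     9      809
drop duplicate purpose (keep=last):
     branch   purpose  late  rate_bp
2  Downtown      auto     3      695
3     North  personal    10      532
4     North   student     9      809
group by branch, sum of rate_bp:
branch
Downtown     695
North       1341
Name: rate_bp, dtype: int64
sum of the resulting series → 2036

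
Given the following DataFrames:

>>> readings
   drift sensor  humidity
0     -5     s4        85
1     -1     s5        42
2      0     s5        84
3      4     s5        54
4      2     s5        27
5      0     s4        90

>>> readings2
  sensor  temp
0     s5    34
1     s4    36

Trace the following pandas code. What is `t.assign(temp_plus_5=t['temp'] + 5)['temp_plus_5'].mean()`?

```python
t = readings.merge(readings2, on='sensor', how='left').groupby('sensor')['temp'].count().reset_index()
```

merge on 'sensor' (how='left') → 6 rows:
   drift sensor  humidity  temp
0     -5     s4        85    36
1     -1     s5        42    34
2      0     s5        84    34
3      4     s5        54    34
4      2     s5        27    34
5      0     s4        90    36
group by sensor, count of temp:
sensor
s4    2
s5    4
Name: temp, dtype: int64
reset_index():
  sensor  temp
0     s4     2
1     s5     4
add column temp_plus_5 = t['temp'] + 5:
  sensor  temp  temp_plus_5
0     s4     2            7
1     s5     4            9
Finally, mean of column 'temp_plus_5' = 8.0.

8.0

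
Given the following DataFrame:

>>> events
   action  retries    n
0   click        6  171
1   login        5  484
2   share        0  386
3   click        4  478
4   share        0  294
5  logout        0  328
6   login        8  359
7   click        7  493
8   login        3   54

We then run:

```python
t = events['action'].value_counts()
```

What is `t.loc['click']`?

value_counts of action:
action
click     3
login     3
share     2
logout    1
Name: count, dtype: int64
Then the value at index 'click': 3

3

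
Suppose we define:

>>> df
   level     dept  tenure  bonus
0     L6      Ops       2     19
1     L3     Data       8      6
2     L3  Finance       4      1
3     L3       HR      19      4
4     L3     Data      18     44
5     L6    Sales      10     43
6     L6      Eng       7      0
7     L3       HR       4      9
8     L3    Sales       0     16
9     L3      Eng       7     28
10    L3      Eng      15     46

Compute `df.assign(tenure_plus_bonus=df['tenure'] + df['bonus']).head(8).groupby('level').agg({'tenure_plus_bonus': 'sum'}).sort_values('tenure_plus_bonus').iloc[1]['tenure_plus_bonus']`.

add column tenure_plus_bonus = df['tenure'] + df['bonus']:
   level     dept  tenure  bonus  tenure_plus_bonus
0     L6      Ops       2     19                 21
1     L3     Data       8      6                 14
2     L3  Finance       4      1                  5
3     L3       HR      19      4                 23
4     L3     Data      18     44                 62
5     L6    Sales      10     43                 53
6     L6      Eng       7      0                  7
7     L3       HR       4      9                 13
8     L3    Sales       0     16                 16
9     L3      Eng       7     28                 35
10    L3      Eng      15     46                 61
take first 8 rows:
  level     dept  tenure  bonus  tenure_plus_bonus
0    L6      Ops       2     19                 21
1    L3     Data       8      6                 14
2    L3  Finance       4      1                  5
3    L3       HR      19      4                 23
4    L3     Data      18     44                 62
5    L6    Sales      10     43                 53
6    L6      Eng       7      0                  7
7    L3       HR       4      9                 13
group by level, sum of tenure_plus_bonus:
       tenure_plus_bonus
level                   
L3                   117
L6                    81
sort by tenure_plus_bonus:
       tenure_plus_bonus
level                   
L6                    81
L3                   117
Finally, value at position 1, column 'tenure_plus_bonus' = 117.

117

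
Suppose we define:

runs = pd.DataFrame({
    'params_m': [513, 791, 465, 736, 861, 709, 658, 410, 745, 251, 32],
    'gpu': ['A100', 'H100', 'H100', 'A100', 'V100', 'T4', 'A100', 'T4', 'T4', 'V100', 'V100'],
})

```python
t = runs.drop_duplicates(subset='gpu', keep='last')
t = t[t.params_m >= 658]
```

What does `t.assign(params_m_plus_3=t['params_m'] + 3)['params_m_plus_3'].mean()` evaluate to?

drop duplicate gpu (keep=last):
    params_m   gpu
2        465  H100
6        658  A100
8        745    T4
10        32  V100
filter rows where params_m >= 658:
   params_m   gpu
6       658  A100
8       745    T4
add column params_m_plus_3 = t['params_m'] + 3:
   params_m   gpu  params_m_plus_3
6       658  A100              661
8       745    T4              748
So mean() = 704.5.

704.5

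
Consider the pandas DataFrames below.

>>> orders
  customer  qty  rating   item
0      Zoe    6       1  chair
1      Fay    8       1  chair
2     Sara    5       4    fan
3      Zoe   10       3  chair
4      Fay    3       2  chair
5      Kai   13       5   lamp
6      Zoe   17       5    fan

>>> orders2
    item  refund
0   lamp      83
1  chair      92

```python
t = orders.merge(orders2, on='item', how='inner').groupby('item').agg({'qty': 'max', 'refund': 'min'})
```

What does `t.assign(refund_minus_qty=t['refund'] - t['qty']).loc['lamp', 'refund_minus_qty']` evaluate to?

merge on 'item' (how='inner') → 5 rows:
  customer  qty  rating   item  refund
0      Zoe    6       1  chair      92
1      Fay    8       1  chair      92
2      Zoe   10       3  chair      92
3      Fay    3       2  chair      92
4      Kai   13       5   lamp      83
group by item: max(qty), min(refund):
       qty  refund
item              
chair   10      92
lamp    13      83
add column refund_minus_qty = t['refund'] - t['qty']:
       qty  refund  refund_minus_qty
item                                
chair   10      92                82
lamp    13      83                70

70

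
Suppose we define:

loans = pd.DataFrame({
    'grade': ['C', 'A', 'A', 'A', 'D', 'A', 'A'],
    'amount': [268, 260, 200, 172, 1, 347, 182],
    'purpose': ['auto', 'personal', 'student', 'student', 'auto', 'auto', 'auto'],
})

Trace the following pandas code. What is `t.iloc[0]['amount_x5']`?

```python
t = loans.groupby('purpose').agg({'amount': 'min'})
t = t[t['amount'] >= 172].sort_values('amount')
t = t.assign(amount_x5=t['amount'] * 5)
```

group by purpose, min of amount:
          amount
purpose         
auto           1
personal     260
student      172
filter rows where amount >= 172:
          amount
purpose         
personal     260
student      172
sort by amount:
          amount
purpose         
student      172
personal     260
add column amount_x5 = t['amount'] * 5:
          amount  amount_x5
purpose                    
student      172        860
personal     260       1300
Then the value at position 0, column 'amount_x5': 860

860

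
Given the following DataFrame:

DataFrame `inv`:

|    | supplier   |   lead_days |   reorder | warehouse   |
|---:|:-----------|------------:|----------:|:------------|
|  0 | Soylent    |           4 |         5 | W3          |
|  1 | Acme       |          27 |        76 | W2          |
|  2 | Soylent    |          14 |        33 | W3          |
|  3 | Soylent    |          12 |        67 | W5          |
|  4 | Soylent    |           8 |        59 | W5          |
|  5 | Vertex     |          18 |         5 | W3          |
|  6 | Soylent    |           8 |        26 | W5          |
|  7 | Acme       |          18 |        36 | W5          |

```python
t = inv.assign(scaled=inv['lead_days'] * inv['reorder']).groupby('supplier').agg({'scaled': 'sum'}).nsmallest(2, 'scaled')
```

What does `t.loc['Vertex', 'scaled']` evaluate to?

90

add column scaled = inv['lead_days'] * inv['reorder']:
  supplier  lead_days  reorder warehouse  scaled
0  Soylent          4        5        W3      20
1     Acme         27       76        W2    2052
2  Soylent         14       33        W3     462
3  Soylent         12       67        W5     804
4  Soylent          8       59        W5     472
5   Vertex         18        5        W3      90
6  Soylent          8       26        W5     208
7     Acme         18       36        W5     648
group by supplier, sum of scaled:
          scaled
supplier        
Acme        2700
Soylent     1966
Vertex        90
take 2 rows with smallest scaled:
          scaled
supplier        
Vertex        90
Soylent     1966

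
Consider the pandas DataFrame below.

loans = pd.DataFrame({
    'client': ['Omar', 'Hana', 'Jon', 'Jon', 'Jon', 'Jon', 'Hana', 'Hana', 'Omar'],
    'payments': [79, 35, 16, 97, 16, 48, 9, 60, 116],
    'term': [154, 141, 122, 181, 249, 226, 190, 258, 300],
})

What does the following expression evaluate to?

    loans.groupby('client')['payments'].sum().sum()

group by client, sum of payments:
client
Hana    104
Jon     177
Omar    195
Name: payments, dtype: int64
Hence 476.

476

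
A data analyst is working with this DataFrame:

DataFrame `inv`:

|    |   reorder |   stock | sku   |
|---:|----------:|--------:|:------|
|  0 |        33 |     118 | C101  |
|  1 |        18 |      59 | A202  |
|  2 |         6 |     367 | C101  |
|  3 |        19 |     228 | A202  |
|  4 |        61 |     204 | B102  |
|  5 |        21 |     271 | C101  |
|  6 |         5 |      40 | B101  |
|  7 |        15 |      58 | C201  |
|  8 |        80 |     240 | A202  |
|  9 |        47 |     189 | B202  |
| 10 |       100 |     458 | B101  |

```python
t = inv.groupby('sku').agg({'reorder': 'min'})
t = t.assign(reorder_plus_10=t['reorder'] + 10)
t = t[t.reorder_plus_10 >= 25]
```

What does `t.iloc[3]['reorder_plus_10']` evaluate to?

25

group by sku, min of reorder:
      reorder
sku          
A202       18
B101        5
B102       61
B202       47
C101        6
C201       15
add column reorder_plus_10 = t['reorder'] + 10:
      reorder  reorder_plus_10
sku                           
A202       18               28
B101        5               15
B102       61               71
B202       47               57
C101        6               16
C201       15               25
filter rows where reorder_plus_10 >= 25:
      reorder  reorder_plus_10
sku                           
A202       18               28
B102       61               71
B202       47               57
C201       15               25
value at position 3, column 'reorder_plus_10' → 25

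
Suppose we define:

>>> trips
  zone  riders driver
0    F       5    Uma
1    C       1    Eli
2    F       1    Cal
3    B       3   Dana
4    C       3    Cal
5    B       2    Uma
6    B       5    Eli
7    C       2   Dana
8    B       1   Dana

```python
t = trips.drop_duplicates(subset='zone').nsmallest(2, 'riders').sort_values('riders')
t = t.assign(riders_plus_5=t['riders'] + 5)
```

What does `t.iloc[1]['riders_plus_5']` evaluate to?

drop duplicate zone (keep=first):
  zone  riders driver
0    F       5    Uma
1    C       1    Eli
3    B       3   Dana
take 2 rows with smallest riders:
  zone  riders driver
1    C       1    Eli
3    B       3   Dana
sort by riders:
  zone  riders driver
1    C       1    Eli
3    B       3   Dana
add column riders_plus_5 = t['riders'] + 5:
  zone  riders driver  riders_plus_5
1    C       1    Eli              6
3    B       3   Dana              8
Then the value at position 1, column 'riders_plus_5': 8

8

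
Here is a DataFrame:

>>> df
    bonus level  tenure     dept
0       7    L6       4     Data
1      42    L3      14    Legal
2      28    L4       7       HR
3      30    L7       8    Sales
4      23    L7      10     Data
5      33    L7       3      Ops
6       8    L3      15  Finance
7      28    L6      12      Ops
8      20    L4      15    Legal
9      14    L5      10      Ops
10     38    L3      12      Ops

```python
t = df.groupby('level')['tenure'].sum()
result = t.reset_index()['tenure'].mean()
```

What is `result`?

22.0

group by level, sum of tenure:
level
L3    41
L4    22
L5    10
L6    16
L7    21
Name: tenure, dtype: int64
reset_index():
  level  tenure
0    L3      41
1    L4      22
2    L5      10
3    L6      16
4    L7      21
Finally, mean of column 'tenure' = 22.0.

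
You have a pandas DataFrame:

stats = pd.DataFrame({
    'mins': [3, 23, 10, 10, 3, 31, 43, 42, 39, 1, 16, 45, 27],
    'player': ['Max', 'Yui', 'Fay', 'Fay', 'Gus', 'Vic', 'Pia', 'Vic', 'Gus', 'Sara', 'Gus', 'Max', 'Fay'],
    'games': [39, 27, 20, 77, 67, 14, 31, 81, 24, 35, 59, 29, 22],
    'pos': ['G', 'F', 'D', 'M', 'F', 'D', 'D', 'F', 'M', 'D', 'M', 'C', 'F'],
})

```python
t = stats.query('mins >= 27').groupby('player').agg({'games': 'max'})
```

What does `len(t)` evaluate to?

filter rows where mins >= 27:
    mins player  games pos
5     31    Vic     14   D
6     43    Pia     31   D
7     42    Vic     81   F
8     39    Gus     24   M
11    45    Max     29   C
12    27    Fay     22   F
group by player, max of games:
        games
player       
Fay        22
Gus        24
Max        29
Pia        31
Vic        81

5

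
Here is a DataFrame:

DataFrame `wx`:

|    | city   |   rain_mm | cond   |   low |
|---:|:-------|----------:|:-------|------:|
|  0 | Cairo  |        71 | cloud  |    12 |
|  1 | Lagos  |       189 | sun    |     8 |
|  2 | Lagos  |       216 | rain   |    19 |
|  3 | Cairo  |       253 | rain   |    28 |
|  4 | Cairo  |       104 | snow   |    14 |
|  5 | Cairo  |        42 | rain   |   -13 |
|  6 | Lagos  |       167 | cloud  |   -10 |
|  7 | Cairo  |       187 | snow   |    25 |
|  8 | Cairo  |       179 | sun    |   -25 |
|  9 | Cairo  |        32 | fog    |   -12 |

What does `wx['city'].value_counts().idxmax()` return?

value_counts of city:
city
Cairo    7
Lagos    3
Name: count, dtype: int64
Then the label with the largest value: Cairo

Cairo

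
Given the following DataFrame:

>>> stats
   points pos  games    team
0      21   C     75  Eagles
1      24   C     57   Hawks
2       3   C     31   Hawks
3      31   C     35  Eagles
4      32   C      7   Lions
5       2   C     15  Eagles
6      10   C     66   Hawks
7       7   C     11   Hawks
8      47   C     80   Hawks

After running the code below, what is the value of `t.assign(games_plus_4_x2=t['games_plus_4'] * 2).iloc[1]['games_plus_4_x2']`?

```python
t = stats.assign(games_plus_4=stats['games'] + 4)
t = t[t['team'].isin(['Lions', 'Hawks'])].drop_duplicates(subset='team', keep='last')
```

168

add column games_plus_4 = stats['games'] + 4:
   points pos  games    team  games_plus_4
0      21   C     75  Eagles            79
1      24   C     57   Hawks            61
2       3   C     31   Hawks            35
3      31   C     35  Eagles            39
4      32   C      7   Lions            11
5       2   C     15  Eagles            19
6      10   C     66   Hawks            70
7       7   C     11   Hawks            15
8      47   C     80   Hawks            84
filter rows where team in ['Lions', 'Hawks']:
   points pos  games   team  games_plus_4
1      24   C     57  Hawks            61
2       3   C     31  Hawks            35
4      32   C      7  Lions            11
6      10   C     66  Hawks            70
7       7   C     11  Hawks            15
8      47   C     80  Hawks            84
drop duplicate team (keep=last):
   points pos  games   team  games_plus_4
4      32   C      7  Lions            11
8      47   C     80  Hawks            84
add column games_plus_4_x2 = t['games_plus_4'] * 2:
   points pos  games   team  games_plus_4  games_plus_4_x2
4      32   C      7  Lions            11               22
8      47   C     80  Hawks            84              168
The value at position 1, column 'games_plus_4_x2' is 168.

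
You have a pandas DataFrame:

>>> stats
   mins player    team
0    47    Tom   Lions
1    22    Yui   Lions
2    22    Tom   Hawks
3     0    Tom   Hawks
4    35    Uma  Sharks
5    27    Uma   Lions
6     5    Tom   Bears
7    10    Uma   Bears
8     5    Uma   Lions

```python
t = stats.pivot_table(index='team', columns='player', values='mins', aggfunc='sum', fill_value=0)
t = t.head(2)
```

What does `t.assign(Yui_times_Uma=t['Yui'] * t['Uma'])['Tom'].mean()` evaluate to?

13.5

pivot: rows=team, cols=player, sum(mins):
player  Tom  Uma  Yui
team                 
Bears     5   10    0
Hawks    22    0    0
Lions    47   32   22
Sharks    0   35    0
take first 2 rows:
player  Tom  Uma  Yui
team                 
Bears     5   10    0
Hawks    22    0    0
add column Yui_times_Uma = t['Yui'] * t['Uma']:
player  Tom  Uma  Yui  Yui_times_Uma
team                                
Bears     5   10    0              0
Hawks    22    0    0              0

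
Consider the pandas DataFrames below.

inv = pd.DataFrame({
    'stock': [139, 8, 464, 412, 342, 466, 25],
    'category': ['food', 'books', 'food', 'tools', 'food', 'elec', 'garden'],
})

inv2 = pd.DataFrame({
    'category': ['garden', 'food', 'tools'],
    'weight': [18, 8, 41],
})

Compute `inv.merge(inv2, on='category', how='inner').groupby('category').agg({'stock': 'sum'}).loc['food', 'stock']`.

merge on 'category' (how='inner') → 5 rows:
   stock category  weight
0    139     food       8
1    464     food       8
2    412    tools      41
3    342     food       8
4     25   garden      18
group by category, sum of stock:
          stock
category       
food        945
garden       25
tools       412
The value at row 'food', column 'stock' is 945.

945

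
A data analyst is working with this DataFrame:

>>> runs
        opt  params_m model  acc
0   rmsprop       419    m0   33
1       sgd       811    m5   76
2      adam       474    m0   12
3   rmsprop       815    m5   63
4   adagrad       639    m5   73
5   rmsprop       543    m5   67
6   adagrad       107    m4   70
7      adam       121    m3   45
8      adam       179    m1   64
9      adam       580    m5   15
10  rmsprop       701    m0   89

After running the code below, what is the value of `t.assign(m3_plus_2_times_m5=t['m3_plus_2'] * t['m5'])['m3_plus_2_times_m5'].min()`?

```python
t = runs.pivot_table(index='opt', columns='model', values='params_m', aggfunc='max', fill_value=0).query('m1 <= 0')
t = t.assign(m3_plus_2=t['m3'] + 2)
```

pivot: rows=opt, cols=model, max(params_m):
model     m0   m1   m3   m4   m5
opt                             
adagrad    0    0    0  107  639
adam     474  179  121    0  580
rmsprop  701    0    0    0  815
sgd        0    0    0    0  811
filter rows where m1 <= 0:
model     m0  m1  m3   m4   m5
opt                           
adagrad    0   0   0  107  639
rmsprop  701   0   0    0  815
sgd        0   0   0    0  811
add column m3_plus_2 = t['m3'] + 2:
model     m0  m1  m3   m4   m5  m3_plus_2
opt                                      
adagrad    0   0   0  107  639          2
rmsprop  701   0   0    0  815          2
sgd        0   0   0    0  811          2
add column m3_plus_2_times_m5 = t['m3_plus_2'] * t['m5']:
model     m0  m1  m3   m4   m5  m3_plus_2  m3_plus_2_times_m5
opt                                                          
adagrad    0   0   0  107  639          2                1278
rmsprop  701   0   0    0  815          2                1630
sgd        0   0   0    0  811          2                1622

1278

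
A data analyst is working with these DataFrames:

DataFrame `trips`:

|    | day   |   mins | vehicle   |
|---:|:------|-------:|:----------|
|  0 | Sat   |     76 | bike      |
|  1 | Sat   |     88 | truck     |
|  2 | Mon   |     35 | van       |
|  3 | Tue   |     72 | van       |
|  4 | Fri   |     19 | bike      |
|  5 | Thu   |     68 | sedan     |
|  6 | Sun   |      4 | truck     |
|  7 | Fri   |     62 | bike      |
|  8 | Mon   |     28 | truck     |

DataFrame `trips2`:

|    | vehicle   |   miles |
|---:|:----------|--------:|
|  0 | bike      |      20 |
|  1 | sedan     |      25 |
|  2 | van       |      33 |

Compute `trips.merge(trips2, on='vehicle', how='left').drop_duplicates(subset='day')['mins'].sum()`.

274

merge on 'vehicle' (how='left') → 9 rows:
   day  mins vehicle  miles
0  Sat    76    bike   20.0
1  Sat    88   truck    NaN
2  Mon    35     van   33.0
3  Tue    72     van   33.0
4  Fri    19    bike   20.0
5  Thu    68   sedan   25.0
6  Sun     4   truck    NaN
7  Fri    62    bike   20.0
8  Mon    28   truck    NaN
drop duplicate day (keep=first):
   day  mins vehicle  miles
0  Sat    76    bike   20.0
2  Mon    35     van   33.0
3  Tue    72     van   33.0
4  Fri    19    bike   20.0
5  Thu    68   sedan   25.0
6  Sun     4   truck    NaN
Finally, sum of column 'mins' = 274.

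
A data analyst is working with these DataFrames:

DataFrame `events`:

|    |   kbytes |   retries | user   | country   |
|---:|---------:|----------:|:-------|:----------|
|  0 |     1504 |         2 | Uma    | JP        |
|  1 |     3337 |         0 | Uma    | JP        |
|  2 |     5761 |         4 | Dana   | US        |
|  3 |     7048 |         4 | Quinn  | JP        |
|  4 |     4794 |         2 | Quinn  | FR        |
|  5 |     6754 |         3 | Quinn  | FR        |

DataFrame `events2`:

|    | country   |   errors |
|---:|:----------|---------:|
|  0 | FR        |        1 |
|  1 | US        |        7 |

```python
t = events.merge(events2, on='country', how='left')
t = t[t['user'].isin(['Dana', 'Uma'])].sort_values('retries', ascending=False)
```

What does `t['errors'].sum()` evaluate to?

merge on 'country' (how='left') → 6 rows:
   kbytes  retries   user country  errors
0    1504        2    Uma      JP     NaN
1    3337        0    Uma      JP     NaN
2    5761        4   Dana      US     7.0
3    7048        4  Quinn      JP     NaN
4    4794        2  Quinn      FR     1.0
5    6754        3  Quinn      FR     1.0
filter rows where user in ['Dana', 'Uma']:
   kbytes  retries  user country  errors
0    1504        2   Uma      JP     NaN
1    3337        0   Uma      JP     NaN
2    5761        4  Dana      US     7.0
sort by retries descending:
   kbytes  retries  user country  errors
2    5761        4  Dana      US     7.0
0    1504        2   Uma      JP     NaN
1    3337        0   Uma      JP     NaN

7.0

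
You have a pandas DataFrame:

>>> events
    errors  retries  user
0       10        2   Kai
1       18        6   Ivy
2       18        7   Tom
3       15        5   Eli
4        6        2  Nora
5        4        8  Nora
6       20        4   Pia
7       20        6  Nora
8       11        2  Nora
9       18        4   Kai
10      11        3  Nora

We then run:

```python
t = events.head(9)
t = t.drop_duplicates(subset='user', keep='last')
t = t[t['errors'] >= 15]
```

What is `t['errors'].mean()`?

take first 9 rows:
   errors  retries  user
0      10        2   Kai
1      18        6   Ivy
2      18        7   Tom
3      15        5   Eli
4       6        2  Nora
5       4        8  Nora
6      20        4   Pia
7      20        6  Nora
8      11        2  Nora
drop duplicate user (keep=last):
   errors  retries  user
0      10        2   Kai
1      18        6   Ivy
2      18        7   Tom
3      15        5   Eli
6      20        4   Pia
8      11        2  Nora
filter rows where errors >= 15:
   errors  retries user
1      18        6  Ivy
2      18        7  Tom
3      15        5  Eli
6      20        4  Pia

17.75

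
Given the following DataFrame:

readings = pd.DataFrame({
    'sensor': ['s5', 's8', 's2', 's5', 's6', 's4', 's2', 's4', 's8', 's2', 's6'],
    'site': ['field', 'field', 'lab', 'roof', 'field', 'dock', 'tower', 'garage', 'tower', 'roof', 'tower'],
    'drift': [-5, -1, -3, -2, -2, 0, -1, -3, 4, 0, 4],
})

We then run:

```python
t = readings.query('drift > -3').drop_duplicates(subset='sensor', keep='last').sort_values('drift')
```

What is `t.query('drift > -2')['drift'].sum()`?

filter rows where drift > -3:
   sensor   site  drift
1      s8  field     -1
3      s5   roof     -2
4      s6  field     -2
5      s4   dock      0
6      s2  tower     -1
8      s8  tower      4
9      s2   roof      0
10     s6  tower      4
drop duplicate sensor (keep=last):
   sensor   site  drift
3      s5   roof     -2
5      s4   dock      0
8      s8  tower      4
9      s2   roof      0
10     s6  tower      4
sort by drift:
   sensor   site  drift
3      s5   roof     -2
5      s4   dock      0
9      s2   roof      0
8      s8  tower      4
10     s6  tower      4
filter rows where drift > -2:
   sensor   site  drift
5      s4   dock      0
9      s2   roof      0
8      s8  tower      4
10     s6  tower      4

8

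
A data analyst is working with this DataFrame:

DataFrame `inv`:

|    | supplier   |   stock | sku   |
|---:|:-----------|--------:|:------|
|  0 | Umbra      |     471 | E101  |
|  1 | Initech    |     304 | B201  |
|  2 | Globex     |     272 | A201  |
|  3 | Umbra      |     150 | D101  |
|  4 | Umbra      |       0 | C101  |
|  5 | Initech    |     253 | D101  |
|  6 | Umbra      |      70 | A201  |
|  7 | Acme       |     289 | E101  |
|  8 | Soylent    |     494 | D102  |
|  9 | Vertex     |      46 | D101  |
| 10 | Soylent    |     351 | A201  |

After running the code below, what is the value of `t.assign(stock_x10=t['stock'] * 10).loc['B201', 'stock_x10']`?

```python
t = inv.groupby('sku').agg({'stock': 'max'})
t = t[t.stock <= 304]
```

3040

group by sku, max of stock:
      stock
sku        
A201    351
B201    304
C101      0
D101    253
D102    494
E101    471
filter rows where stock <= 304:
      stock
sku        
B201    304
C101      0
D101    253
add column stock_x10 = t['stock'] * 10:
      stock  stock_x10
sku                   
B201    304       3040
C101      0          0
D101    253       2530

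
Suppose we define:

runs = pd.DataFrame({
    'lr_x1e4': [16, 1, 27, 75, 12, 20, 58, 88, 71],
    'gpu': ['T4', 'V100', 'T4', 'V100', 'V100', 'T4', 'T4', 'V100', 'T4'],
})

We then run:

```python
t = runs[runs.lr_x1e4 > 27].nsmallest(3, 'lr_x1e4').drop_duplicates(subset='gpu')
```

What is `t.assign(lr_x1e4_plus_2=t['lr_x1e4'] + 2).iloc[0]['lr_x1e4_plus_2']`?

filter rows where lr_x1e4 > 27:
   lr_x1e4   gpu
3       75  V100
6       58    T4
7       88  V100
8       71    T4
take 3 rows with smallest lr_x1e4:
   lr_x1e4   gpu
6       58    T4
8       71    T4
3       75  V100
drop duplicate gpu (keep=first):
   lr_x1e4   gpu
6       58    T4
3       75  V100
add column lr_x1e4_plus_2 = t['lr_x1e4'] + 2:
   lr_x1e4   gpu  lr_x1e4_plus_2
6       58    T4              60
3       75  V100              77
Taking the value at position 0, column 'lr_x1e4_plus_2' gives 60.

60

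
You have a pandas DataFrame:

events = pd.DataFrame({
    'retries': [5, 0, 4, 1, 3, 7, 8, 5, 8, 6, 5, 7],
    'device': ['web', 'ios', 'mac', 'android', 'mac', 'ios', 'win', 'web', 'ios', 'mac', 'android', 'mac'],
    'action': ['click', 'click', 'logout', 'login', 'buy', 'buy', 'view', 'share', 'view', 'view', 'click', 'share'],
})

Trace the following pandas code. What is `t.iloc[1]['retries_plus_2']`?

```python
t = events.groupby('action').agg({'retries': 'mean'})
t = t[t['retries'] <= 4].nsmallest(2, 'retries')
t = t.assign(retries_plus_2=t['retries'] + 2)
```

5.33333333333

group by action, mean of retries:
         retries
action          
buy     5.000000
click   3.333333
login   1.000000
logout  4.000000
share   6.000000
view    7.333333
filter rows where retries <= 4:
         retries
action          
click   3.333333
login   1.000000
logout  4.000000
take 2 rows with smallest retries:
         retries
action          
login   1.000000
click   3.333333
add column retries_plus_2 = t['retries'] + 2:
         retries  retries_plus_2
action                          
login   1.000000        3.000000
click   3.333333        5.333333
Reading off the value at position 1, column 'retries_plus_2', we get 5.33333333333.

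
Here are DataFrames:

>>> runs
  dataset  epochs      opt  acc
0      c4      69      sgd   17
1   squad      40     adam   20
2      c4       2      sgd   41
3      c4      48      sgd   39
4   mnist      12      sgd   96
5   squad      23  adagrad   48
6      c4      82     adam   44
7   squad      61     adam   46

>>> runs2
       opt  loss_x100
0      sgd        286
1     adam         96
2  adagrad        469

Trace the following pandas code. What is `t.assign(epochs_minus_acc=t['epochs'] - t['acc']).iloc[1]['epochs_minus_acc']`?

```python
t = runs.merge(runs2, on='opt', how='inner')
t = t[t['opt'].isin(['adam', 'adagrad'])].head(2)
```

-25

merge on 'opt' (how='inner') → 8 rows:
  dataset  epochs      opt  acc  loss_x100
0      c4      69      sgd   17        286
1   squad      40     adam   20         96
2      c4       2      sgd   41        286
3      c4      48      sgd   39        286
4   mnist      12      sgd   96        286
5   squad      23  adagrad   48        469
6      c4      82     adam   44         96
7   squad      61     adam   46         96
filter rows where opt in ['adam', 'adagrad']:
  dataset  epochs      opt  acc  loss_x100
1   squad      40     adam   20         96
5   squad      23  adagrad   48        469
6      c4      82     adam   44         96
7   squad      61     adam   46         96
take first 2 rows:
  dataset  epochs      opt  acc  loss_x100
1   squad      40     adam   20         96
5   squad      23  adagrad   48        469
add column epochs_minus_acc = t['epochs'] - t['acc']:
  dataset  epochs      opt  acc  loss_x100  epochs_minus_acc
1   squad      40     adam   20         96                20
5   squad      23  adagrad   48        469               -25
value at position 1, column 'epochs_minus_acc' → -25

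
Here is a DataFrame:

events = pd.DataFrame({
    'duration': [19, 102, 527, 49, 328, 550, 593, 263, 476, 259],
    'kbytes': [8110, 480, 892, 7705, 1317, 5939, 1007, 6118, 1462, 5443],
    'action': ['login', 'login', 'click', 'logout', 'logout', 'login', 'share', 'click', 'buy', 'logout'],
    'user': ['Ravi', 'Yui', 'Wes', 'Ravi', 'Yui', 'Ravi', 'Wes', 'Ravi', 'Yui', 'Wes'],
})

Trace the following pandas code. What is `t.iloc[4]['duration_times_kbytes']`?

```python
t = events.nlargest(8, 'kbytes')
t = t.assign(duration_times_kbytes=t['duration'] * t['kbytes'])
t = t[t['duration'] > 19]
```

take 8 rows with largest kbytes:
   duration  kbytes  action  user
0        19    8110   login  Ravi
3        49    7705  logout  Ravi
7       263    6118   click  Ravi
5       550    5939   login  Ravi
9       259    5443  logout   Wes
8       476    1462     buy   Yui
4       328    1317  logout   Yui
6       593    1007   share   Wes
add column duration_times_kbytes = t['duration'] * t['kbytes']:
   duration  kbytes  action  user  duration_times_kbytes
0        19    8110   login  Ravi                 154090
3        49    7705  logout  Ravi                 377545
7       263    6118   click  Ravi                1609034
5       550    5939   login  Ravi                3266450
9       259    5443  logout   Wes                1409737
8       476    1462     buy   Yui                 695912
4       328    1317  logout   Yui                 431976
6       593    1007   share   Wes                 597151
filter rows where duration > 19:
   duration  kbytes  action  user  duration_times_kbytes
3        49    7705  logout  Ravi                 377545
7       263    6118   click  Ravi                1609034
5       550    5939   login  Ravi                3266450
9       259    5443  logout   Wes                1409737
8       476    1462     buy   Yui                 695912
4       328    1317  logout   Yui                 431976
6       593    1007   share   Wes                 597151
Finally, value at position 4, column 'duration_times_kbytes' = 695912.

695912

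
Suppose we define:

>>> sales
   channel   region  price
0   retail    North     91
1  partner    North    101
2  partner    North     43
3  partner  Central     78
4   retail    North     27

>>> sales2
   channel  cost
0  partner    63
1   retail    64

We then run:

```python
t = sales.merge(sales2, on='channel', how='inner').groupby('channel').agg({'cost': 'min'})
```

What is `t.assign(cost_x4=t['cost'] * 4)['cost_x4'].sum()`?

merge on 'channel' (how='inner') → 5 rows:
   channel   region  price  cost
0   retail    North     91    64
1  partner    North    101    63
2  partner    North     43    63
3  partner  Central     78    63
4   retail    North     27    64
group by channel, min of cost:
         cost
channel      
partner    63
retail     64
add column cost_x4 = t['cost'] * 4:
         cost  cost_x4
channel               
partner    63      252
retail     64      256
Then the sum of column 'cost_x4': 508

508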